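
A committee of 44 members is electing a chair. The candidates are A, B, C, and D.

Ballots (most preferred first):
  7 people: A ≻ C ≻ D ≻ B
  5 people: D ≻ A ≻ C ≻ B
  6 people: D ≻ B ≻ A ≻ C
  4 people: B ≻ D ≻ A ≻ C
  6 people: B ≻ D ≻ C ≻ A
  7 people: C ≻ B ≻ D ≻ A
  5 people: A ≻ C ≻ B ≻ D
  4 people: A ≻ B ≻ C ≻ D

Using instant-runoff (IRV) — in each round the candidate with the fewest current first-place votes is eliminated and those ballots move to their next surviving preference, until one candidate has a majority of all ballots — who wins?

B

Round 1: A 16, B 10, C 7, D 11. C eliminated.
Round 2: A 16, B 17, D 11. D eliminated.
Round 3: A 21, B 23. B has a majority (≥23).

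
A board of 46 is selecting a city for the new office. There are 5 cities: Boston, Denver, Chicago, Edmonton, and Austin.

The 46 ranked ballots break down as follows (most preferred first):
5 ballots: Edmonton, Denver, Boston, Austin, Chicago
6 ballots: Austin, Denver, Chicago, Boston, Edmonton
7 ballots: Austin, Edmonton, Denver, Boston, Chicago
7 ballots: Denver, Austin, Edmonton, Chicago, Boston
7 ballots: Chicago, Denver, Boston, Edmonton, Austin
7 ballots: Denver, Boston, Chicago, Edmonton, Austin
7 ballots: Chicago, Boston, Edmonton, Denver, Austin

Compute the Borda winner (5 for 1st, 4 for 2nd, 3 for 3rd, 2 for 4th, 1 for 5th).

Boston: 5×3 + 6×2 + 7×2 + 7×1 + 7×3 + 7×4 + 7×4 = 125
Denver: 5×4 + 6×4 + 7×3 + 7×5 + 7×4 + 7×5 + 7×2 = 177
Chicago: 5×1 + 6×3 + 7×1 + 7×2 + 7×5 + 7×3 + 7×5 = 135
Edmonton: 5×5 + 6×1 + 7×4 + 7×3 + 7×2 + 7×2 + 7×3 = 129
Austin: 5×2 + 6×5 + 7×5 + 7×4 + 7×1 + 7×1 + 7×1 = 124

Denver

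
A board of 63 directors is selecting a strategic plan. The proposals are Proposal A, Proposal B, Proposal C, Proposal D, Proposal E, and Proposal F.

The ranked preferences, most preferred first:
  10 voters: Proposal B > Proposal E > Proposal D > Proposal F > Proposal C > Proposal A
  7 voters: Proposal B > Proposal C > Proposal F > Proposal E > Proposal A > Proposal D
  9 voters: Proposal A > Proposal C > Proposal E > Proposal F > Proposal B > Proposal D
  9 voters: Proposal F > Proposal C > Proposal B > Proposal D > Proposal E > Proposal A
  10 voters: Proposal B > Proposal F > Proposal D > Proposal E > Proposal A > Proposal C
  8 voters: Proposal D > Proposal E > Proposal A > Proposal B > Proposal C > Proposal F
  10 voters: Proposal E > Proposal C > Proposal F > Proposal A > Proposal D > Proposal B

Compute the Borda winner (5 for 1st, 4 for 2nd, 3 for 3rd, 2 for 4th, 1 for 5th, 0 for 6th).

Proposal E

Proposal A: 10×0 + 7×1 + 9×5 + 9×0 + 10×1 + 8×3 + 10×2 = 106
Proposal B: 10×5 + 7×5 + 9×1 + 9×3 + 10×5 + 8×2 + 10×0 = 187
Proposal C: 10×1 + 7×4 + 9×4 + 9×4 + 10×0 + 8×1 + 10×4 = 158
Proposal D: 10×3 + 7×0 + 9×0 + 9×2 + 10×3 + 8×5 + 10×1 = 128
Proposal E: 10×4 + 7×2 + 9×3 + 9×1 + 10×2 + 8×4 + 10×5 = 192
Proposal F: 10×2 + 7×3 + 9×2 + 9×5 + 10×4 + 8×0 + 10×3 = 174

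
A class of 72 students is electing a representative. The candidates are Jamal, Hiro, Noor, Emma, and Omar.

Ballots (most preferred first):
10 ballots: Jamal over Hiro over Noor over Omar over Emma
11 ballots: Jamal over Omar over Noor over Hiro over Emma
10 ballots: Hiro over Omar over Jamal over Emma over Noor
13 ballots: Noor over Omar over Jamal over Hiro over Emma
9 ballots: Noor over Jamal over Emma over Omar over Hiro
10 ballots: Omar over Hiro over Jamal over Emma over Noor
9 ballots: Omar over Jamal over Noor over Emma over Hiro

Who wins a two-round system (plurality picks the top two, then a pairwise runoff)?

Round 1 first-place votes: Jamal 21, Hiro 10, Noor 22, Emma 0, Omar 19. Noor and Jamal advance.
Runoff: Noor is ranked above Jamal on 22 ballots, Jamal above Noor on 50.

Jamal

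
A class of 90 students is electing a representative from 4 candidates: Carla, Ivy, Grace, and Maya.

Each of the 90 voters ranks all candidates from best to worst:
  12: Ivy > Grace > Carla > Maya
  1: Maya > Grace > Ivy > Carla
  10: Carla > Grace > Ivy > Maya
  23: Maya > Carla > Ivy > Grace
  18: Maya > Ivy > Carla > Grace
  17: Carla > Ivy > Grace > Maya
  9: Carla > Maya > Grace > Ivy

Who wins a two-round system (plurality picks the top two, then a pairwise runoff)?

Round 1 first-place votes: Carla 36, Ivy 12, Grace 0, Maya 42. Maya and Carla advance.
Runoff: Maya is ranked above Carla on 42 ballots, Carla above Maya on 48.

Carla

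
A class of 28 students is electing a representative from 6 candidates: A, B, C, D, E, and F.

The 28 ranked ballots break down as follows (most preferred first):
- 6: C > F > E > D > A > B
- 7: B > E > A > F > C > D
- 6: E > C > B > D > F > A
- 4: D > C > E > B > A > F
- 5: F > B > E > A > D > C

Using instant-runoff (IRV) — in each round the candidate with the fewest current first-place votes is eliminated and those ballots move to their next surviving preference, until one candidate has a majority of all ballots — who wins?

C

Round 1: A 0, B 7, C 6, D 4, E 6, F 5. A eliminated.
Round 2: B 7, C 6, D 4, E 6, F 5. D eliminated.
Round 3: B 7, C 10, E 6, F 5. F eliminated.
Round 4: B 12, C 10, E 6. E eliminated.
Round 5: B 12, C 16. C has a majority (≥15).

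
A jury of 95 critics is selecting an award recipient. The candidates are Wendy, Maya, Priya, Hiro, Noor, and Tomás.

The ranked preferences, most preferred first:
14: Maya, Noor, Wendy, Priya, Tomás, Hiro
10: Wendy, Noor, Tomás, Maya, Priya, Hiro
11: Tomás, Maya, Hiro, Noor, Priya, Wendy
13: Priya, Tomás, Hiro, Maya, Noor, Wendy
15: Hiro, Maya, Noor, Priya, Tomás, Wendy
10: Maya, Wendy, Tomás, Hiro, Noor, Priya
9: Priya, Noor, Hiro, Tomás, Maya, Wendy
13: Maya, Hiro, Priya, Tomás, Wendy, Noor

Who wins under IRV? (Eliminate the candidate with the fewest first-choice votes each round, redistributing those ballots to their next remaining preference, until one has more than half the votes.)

Round 1: Wendy 10, Maya 37, Priya 22, Hiro 15, Noor 0, Tomás 11. Noor eliminated.
Round 2: Wendy 10, Maya 37, Priya 22, Hiro 15, Tomás 11. Wendy eliminated.
Round 3: Maya 37, Priya 22, Hiro 15, Tomás 21. Hiro eliminated.
Round 4: Maya 52, Priya 22, Tomás 21. Maya has a majority (≥48).

Maya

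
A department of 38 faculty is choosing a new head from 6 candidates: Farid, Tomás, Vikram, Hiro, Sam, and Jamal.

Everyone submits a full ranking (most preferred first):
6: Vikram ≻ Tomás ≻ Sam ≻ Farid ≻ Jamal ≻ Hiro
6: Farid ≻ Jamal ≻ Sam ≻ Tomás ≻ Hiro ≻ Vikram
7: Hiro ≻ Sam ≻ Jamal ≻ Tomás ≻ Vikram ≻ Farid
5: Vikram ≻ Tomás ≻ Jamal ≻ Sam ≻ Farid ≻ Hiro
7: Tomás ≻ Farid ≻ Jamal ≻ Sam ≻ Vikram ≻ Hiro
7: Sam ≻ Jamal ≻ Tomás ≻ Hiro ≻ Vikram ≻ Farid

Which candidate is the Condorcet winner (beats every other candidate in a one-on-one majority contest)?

Sam

Sam vs Farid: 25–13
Sam vs Tomás: 20–18
Sam vs Vikram: 27–11
Sam vs Hiro: 31–7
Sam vs Jamal: 20–18
Sam beats every other candidate.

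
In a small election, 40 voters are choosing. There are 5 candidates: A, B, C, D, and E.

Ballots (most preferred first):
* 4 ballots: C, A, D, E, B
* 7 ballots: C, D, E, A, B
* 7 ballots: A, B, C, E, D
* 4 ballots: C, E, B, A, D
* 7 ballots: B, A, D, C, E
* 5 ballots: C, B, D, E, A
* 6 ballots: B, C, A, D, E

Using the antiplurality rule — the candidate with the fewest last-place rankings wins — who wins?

Last-place votes: A 5, B 11, C 0, D 11, E 13.

C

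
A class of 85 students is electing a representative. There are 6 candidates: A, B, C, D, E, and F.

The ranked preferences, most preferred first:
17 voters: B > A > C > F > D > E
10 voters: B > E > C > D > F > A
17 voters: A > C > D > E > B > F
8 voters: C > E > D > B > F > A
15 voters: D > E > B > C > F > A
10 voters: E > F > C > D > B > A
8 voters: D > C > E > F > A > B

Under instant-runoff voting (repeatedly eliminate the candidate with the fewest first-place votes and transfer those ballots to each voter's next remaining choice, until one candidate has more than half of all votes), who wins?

D

Round 1: A 17, B 27, C 8, D 23, E 10, F 0. F eliminated.
Round 2: A 17, B 27, C 8, D 23, E 10. C eliminated.
Round 3: A 17, B 27, D 23, E 18. A eliminated.
Round 4: B 27, D 40, E 18. E eliminated.
Round 5: B 27, D 58. D has a majority (≥43).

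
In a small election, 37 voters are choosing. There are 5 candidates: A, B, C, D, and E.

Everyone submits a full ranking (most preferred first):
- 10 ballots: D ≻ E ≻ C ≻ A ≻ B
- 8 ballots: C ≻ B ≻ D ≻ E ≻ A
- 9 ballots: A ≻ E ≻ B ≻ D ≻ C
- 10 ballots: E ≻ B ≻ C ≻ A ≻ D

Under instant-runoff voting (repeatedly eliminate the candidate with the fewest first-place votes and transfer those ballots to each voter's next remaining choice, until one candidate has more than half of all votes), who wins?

E

Round 1: A 9, B 0, C 8, D 10, E 10. B eliminated.
Round 2: A 9, C 8, D 10, E 10. C eliminated.
Round 3: A 9, D 18, E 10. A eliminated.
Round 4: D 18, E 19. E has a majority (≥19).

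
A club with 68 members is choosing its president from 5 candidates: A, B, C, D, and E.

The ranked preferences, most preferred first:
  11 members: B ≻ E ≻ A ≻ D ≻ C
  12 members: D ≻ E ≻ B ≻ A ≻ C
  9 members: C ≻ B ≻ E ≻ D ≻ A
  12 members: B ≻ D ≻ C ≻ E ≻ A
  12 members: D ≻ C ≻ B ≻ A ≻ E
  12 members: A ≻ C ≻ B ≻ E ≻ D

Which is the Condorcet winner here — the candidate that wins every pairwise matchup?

B vs A: 56–12
B vs C: 35–33
B vs D: 44–24
B vs E: 56–12
B beats every other candidate.

B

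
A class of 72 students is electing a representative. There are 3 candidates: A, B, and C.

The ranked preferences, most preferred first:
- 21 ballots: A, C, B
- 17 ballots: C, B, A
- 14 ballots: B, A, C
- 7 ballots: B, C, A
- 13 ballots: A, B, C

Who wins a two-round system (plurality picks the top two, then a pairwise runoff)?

B

Round 1 first-place votes: A 34, B 21, C 17. A and B advance.
Runoff: A is ranked above B on 34 ballots, B above A on 38.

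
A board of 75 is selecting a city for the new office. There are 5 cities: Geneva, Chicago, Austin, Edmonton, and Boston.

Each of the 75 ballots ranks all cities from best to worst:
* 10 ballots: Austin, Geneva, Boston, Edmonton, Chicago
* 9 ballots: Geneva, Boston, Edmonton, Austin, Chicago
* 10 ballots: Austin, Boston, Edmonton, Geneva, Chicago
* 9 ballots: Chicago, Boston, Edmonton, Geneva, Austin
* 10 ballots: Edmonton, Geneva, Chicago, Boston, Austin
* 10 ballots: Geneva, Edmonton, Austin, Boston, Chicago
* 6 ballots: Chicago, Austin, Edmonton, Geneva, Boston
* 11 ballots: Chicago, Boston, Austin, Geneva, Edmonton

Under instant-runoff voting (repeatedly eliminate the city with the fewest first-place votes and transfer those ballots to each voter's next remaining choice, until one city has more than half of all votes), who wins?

Geneva

Round 1: Geneva 19, Chicago 26, Austin 20, Edmonton 10, Boston 0. Boston eliminated.
Round 2: Geneva 19, Chicago 26, Austin 20, Edmonton 10. Edmonton eliminated.
Round 3: Geneva 29, Chicago 26, Austin 20. Austin eliminated.
Round 4: Geneva 49, Chicago 26. Geneva has a majority (≥38).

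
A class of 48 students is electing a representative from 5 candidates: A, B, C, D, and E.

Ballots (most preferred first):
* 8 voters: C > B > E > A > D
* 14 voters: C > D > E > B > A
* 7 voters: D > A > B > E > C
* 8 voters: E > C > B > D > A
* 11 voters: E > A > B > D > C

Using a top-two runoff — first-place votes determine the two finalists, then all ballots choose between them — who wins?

Round 1 first-place votes: A 0, B 0, C 22, D 7, E 19. C and E advance.
Runoff: C is ranked above E on 22 ballots, E above C on 26.

E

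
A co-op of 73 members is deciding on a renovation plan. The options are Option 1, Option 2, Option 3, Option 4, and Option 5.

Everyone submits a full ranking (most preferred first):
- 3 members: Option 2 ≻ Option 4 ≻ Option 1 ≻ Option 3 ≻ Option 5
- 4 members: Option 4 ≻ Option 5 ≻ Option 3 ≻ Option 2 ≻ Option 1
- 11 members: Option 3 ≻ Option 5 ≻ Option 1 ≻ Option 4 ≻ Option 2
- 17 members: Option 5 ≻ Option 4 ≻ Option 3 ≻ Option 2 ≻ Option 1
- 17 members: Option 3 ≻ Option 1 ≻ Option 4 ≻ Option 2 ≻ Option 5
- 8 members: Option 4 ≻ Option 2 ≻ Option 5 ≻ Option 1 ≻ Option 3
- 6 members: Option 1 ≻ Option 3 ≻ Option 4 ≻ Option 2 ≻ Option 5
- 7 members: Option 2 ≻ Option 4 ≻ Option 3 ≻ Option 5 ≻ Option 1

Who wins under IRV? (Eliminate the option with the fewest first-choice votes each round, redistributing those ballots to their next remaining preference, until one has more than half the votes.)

Option 4

Round 1: Option 1 6, Option 2 10, Option 3 28, Option 4 12, Option 5 17. Option 1 eliminated.
Round 2: Option 2 10, Option 3 34, Option 4 12, Option 5 17. Option 2 eliminated.
Round 3: Option 3 34, Option 4 22, Option 5 17. Option 5 eliminated.
Round 4: Option 3 34, Option 4 39. Option 4 has a majority (≥37).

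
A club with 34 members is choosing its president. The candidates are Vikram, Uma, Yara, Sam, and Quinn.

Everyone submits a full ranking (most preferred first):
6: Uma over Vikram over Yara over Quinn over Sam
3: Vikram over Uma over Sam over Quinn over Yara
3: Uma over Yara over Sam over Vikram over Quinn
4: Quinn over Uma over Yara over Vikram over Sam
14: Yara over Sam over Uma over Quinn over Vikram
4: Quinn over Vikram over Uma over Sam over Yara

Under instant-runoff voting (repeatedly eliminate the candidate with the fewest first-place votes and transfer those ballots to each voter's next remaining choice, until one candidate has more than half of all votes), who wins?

Round 1: Vikram 3, Uma 9, Yara 14, Sam 0, Quinn 8. Sam eliminated.
Round 2: Vikram 3, Uma 9, Yara 14, Quinn 8. Vikram eliminated.
Round 3: Uma 12, Yara 14, Quinn 8. Quinn eliminated.
Round 4: Uma 20, Yara 14. Uma has a majority (≥18).

Uma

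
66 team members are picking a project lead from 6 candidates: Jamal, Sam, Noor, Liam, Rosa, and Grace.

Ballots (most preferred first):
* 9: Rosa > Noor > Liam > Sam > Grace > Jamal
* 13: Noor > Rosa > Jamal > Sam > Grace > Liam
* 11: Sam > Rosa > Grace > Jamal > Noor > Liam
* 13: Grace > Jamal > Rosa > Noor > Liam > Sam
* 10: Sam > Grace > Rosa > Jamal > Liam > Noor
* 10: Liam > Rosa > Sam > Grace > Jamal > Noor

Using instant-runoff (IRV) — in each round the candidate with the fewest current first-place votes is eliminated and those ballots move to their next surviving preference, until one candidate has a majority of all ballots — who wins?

Noor

Round 1: Jamal 0, Sam 21, Noor 13, Liam 10, Rosa 9, Grace 13. Jamal eliminated.
Round 2: Sam 21, Noor 13, Liam 10, Rosa 9, Grace 13. Rosa eliminated.
Round 3: Sam 21, Noor 22, Liam 10, Grace 13. Liam eliminated.
Round 4: Sam 31, Noor 22, Grace 13. Grace eliminated.
Round 5: Sam 31, Noor 35. Noor has a majority (≥34).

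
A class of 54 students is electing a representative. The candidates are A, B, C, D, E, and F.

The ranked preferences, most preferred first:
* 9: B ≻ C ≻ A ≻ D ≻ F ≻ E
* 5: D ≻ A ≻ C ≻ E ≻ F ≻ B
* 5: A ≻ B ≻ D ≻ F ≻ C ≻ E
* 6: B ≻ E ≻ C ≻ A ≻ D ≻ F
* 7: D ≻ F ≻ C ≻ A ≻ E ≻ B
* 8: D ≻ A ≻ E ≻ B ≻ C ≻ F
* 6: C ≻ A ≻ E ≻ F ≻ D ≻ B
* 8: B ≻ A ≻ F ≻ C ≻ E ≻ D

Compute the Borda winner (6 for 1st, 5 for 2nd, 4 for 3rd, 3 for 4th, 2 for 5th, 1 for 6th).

A: 9×4 + 5×5 + 5×6 + 6×3 + 7×3 + 8×5 + 6×5 + 8×5 = 240
B: 9×6 + 5×1 + 5×5 + 6×6 + 7×1 + 8×3 + 6×1 + 8×6 = 205
C: 9×5 + 5×4 + 5×2 + 6×4 + 7×4 + 8×2 + 6×6 + 8×3 = 203
D: 9×3 + 5×6 + 5×4 + 6×2 + 7×6 + 8×6 + 6×2 + 8×1 = 199
E: 9×1 + 5×3 + 5×1 + 6×5 + 7×2 + 8×4 + 6×4 + 8×2 = 145
F: 9×2 + 5×2 + 5×3 + 6×1 + 7×5 + 8×1 + 6×3 + 8×4 = 142

A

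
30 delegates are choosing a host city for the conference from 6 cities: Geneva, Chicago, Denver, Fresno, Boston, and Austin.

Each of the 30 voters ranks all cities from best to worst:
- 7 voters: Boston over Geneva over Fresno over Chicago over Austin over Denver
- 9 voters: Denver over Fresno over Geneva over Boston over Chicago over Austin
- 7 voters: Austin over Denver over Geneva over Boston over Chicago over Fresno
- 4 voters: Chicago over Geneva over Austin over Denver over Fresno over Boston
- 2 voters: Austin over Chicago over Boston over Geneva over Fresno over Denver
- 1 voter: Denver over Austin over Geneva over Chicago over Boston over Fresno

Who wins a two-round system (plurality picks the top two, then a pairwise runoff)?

Austin

Round 1 first-place votes: Geneva 0, Chicago 4, Denver 10, Fresno 0, Boston 7, Austin 9. Denver and Austin advance.
Runoff: Denver is ranked above Austin on 10 ballots, Austin above Denver on 20.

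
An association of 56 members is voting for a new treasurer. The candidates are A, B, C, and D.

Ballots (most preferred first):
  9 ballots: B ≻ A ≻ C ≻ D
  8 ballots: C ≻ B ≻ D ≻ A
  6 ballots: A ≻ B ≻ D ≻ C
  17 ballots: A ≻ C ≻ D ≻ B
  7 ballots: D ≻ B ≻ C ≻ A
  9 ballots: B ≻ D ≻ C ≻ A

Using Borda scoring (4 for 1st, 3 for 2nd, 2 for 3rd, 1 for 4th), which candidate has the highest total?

B

A: 9×3 + 8×1 + 6×4 + 17×4 + 7×1 + 9×1 = 143
B: 9×4 + 8×3 + 6×3 + 17×1 + 7×3 + 9×4 = 152
C: 9×2 + 8×4 + 6×1 + 17×3 + 7×2 + 9×2 = 139
D: 9×1 + 8×2 + 6×2 + 17×2 + 7×4 + 9×3 = 126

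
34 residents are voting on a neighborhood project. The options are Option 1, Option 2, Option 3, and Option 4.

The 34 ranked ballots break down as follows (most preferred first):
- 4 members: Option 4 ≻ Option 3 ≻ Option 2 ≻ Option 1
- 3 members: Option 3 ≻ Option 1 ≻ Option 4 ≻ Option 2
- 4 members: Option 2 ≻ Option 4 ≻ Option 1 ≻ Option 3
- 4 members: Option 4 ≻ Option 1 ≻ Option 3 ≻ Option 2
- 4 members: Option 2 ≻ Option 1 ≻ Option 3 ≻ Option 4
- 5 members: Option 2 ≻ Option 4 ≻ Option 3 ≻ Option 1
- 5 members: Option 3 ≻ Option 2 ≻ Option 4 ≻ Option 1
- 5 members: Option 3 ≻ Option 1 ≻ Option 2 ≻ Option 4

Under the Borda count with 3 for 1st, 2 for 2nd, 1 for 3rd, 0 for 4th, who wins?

Option 1: 4×0 + 3×2 + 4×1 + 4×2 + 4×2 + 5×0 + 5×0 + 5×2 = 36
Option 2: 4×1 + 3×0 + 4×3 + 4×0 + 4×3 + 5×3 + 5×2 + 5×1 = 58
Option 3: 4×2 + 3×3 + 4×0 + 4×1 + 4×1 + 5×1 + 5×3 + 5×3 = 60
Option 4: 4×3 + 3×1 + 4×2 + 4×3 + 4×0 + 5×2 + 5×1 + 5×0 = 50

Option 3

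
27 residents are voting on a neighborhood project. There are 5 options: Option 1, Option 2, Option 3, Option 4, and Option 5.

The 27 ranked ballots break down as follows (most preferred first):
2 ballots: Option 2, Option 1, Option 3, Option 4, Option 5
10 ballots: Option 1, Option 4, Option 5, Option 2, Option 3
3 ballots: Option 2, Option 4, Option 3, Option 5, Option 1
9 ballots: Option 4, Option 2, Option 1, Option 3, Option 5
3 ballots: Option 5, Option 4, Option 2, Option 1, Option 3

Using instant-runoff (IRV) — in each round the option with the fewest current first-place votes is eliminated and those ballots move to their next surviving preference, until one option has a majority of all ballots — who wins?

Round 1: Option 1 10, Option 2 5, Option 3 0, Option 4 9, Option 5 3. Option 3 eliminated.
Round 2: Option 1 10, Option 2 5, Option 4 9, Option 5 3. Option 5 eliminated.
Round 3: Option 1 10, Option 2 5, Option 4 12. Option 2 eliminated.
Round 4: Option 1 12, Option 4 15. Option 4 has a majority (≥14).

Option 4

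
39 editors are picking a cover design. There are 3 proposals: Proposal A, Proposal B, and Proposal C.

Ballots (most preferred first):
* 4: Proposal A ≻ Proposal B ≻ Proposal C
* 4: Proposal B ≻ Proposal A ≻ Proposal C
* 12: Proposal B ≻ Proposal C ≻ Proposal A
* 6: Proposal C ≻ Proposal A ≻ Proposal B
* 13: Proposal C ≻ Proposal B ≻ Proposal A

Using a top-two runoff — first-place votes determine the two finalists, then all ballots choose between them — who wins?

Proposal B

Round 1 first-place votes: Proposal A 4, Proposal B 16, Proposal C 19. Proposal C and Proposal B advance.
Runoff: Proposal C is ranked above Proposal B on 19 ballots, Proposal B above Proposal C on 20.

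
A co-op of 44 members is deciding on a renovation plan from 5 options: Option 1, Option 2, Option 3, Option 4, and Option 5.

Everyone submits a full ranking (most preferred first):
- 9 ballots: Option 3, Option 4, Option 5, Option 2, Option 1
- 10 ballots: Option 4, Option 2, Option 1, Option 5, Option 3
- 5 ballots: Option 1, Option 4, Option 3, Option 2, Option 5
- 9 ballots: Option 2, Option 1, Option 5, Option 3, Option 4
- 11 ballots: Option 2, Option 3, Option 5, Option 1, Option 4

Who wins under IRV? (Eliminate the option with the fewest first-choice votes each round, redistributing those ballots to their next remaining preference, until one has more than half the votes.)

Option 4

Round 1: Option 1 5, Option 2 20, Option 3 9, Option 4 10, Option 5 0. Option 5 eliminated.
Round 2: Option 1 5, Option 2 20, Option 3 9, Option 4 10. Option 1 eliminated.
Round 3: Option 2 20, Option 3 9, Option 4 15. Option 3 eliminated.
Round 4: Option 2 20, Option 4 24. Option 4 has a majority (≥23).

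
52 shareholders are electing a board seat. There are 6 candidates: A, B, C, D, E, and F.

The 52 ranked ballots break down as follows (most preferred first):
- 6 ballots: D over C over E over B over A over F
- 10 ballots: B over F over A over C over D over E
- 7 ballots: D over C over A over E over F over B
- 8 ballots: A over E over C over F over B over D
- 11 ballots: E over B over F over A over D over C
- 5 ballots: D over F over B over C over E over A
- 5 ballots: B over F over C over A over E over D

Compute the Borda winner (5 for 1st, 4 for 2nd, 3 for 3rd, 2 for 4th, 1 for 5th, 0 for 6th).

A: 6×1 + 10×3 + 7×3 + 8×5 + 11×2 + 5×0 + 5×2 = 129
B: 6×2 + 10×5 + 7×0 + 8×1 + 11×4 + 5×3 + 5×5 = 154
C: 6×4 + 10×2 + 7×4 + 8×3 + 11×0 + 5×2 + 5×3 = 121
D: 6×5 + 10×1 + 7×5 + 8×0 + 11×1 + 5×5 + 5×0 = 111
E: 6×3 + 10×0 + 7×2 + 8×4 + 11×5 + 5×1 + 5×1 = 129
F: 6×0 + 10×4 + 7×1 + 8×2 + 11×3 + 5×4 + 5×4 = 136

B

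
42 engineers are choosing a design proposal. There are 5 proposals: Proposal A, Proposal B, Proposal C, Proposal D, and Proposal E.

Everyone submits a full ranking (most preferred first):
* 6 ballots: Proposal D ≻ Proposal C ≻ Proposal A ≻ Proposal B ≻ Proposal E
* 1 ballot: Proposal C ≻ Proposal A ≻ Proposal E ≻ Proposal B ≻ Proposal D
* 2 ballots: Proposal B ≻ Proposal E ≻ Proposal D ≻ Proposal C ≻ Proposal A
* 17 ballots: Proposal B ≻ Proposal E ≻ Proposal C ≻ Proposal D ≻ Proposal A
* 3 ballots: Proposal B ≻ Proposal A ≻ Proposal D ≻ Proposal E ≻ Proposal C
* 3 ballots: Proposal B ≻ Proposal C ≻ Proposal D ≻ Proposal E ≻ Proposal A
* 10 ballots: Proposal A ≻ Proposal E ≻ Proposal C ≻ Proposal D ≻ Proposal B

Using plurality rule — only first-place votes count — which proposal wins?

First-place votes: Proposal A 10, Proposal B 25, Proposal C 1, Proposal D 6, Proposal E 0.

Proposal B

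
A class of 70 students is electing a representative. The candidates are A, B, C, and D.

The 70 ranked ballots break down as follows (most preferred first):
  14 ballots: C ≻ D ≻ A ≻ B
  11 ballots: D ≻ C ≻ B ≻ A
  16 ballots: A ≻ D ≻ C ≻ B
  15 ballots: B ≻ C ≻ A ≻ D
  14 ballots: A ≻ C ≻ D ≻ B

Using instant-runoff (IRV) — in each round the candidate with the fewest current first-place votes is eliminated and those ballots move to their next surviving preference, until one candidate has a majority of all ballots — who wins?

C

Round 1: A 30, B 15, C 14, D 11. D eliminated.
Round 2: A 30, B 15, C 25. B eliminated.
Round 3: A 30, C 40. C has a majority (≥36).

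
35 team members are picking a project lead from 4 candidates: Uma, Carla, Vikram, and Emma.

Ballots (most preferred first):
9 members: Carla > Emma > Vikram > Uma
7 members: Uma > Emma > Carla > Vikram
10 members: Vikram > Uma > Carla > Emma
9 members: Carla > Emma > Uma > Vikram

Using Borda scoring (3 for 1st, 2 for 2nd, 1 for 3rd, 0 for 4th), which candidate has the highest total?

Carla

Uma: 9×0 + 7×3 + 10×2 + 9×1 = 50
Carla: 9×3 + 7×1 + 10×1 + 9×3 = 71
Vikram: 9×1 + 7×0 + 10×3 + 9×0 = 39
Emma: 9×2 + 7×2 + 10×0 + 9×2 = 50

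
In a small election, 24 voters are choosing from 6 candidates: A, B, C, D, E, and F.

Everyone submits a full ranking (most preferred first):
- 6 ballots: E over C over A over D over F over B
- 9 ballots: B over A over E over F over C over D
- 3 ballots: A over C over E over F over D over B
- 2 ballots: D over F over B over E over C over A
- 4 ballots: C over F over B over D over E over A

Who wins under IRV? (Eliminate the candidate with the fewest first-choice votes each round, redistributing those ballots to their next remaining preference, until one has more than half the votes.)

Round 1: A 3, B 9, C 4, D 2, E 6, F 0. F eliminated.
Round 2: A 3, B 9, C 4, D 2, E 6. D eliminated.
Round 3: A 3, B 11, C 4, E 6. A eliminated.
Round 4: B 11, C 7, E 6. E eliminated.
Round 5: B 11, C 13. C has a majority (≥13).

C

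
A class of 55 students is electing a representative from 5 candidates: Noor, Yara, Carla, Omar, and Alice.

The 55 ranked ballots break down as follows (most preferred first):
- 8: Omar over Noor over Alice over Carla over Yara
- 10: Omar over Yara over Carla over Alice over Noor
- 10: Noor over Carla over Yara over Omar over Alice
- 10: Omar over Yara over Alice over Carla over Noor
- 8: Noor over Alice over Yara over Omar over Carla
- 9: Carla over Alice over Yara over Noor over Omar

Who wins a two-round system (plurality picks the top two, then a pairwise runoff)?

Round 1 first-place votes: Noor 18, Yara 0, Carla 9, Omar 28, Alice 0. Omar and Noor advance.
Runoff: Omar is ranked above Noor on 28 ballots, Noor above Omar on 27.

Omar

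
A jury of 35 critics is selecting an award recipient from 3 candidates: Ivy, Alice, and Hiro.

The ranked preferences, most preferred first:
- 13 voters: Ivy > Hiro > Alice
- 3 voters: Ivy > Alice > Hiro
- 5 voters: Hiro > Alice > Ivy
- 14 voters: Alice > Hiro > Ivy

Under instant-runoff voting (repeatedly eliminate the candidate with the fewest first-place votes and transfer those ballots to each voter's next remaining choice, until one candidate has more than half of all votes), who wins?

Round 1: Ivy 16, Alice 14, Hiro 5. Hiro eliminated.
Round 2: Ivy 16, Alice 19. Alice has a majority (≥18).

Alice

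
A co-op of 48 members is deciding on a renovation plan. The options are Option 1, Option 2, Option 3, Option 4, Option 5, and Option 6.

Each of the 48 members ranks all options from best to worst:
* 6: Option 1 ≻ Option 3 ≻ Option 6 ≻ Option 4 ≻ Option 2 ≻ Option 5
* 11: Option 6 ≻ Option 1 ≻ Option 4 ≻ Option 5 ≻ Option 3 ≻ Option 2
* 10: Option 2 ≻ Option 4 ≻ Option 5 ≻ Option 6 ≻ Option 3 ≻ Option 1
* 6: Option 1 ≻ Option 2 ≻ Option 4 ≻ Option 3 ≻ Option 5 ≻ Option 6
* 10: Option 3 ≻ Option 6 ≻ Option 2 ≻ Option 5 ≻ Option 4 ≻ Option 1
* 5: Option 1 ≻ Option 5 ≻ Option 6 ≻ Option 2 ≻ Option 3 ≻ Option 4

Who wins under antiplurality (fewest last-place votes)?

Option 3

Last-place votes: Option 1 20, Option 2 11, Option 3 0, Option 4 5, Option 5 6, Option 6 6.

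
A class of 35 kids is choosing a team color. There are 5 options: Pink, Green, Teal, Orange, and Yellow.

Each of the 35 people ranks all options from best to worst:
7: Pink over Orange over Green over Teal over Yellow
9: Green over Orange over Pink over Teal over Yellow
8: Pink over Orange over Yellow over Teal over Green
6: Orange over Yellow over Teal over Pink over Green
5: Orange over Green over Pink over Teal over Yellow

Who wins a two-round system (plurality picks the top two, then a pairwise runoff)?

Round 1 first-place votes: Pink 15, Green 9, Teal 0, Orange 11, Yellow 0. Pink and Orange advance.
Runoff: Pink is ranked above Orange on 15 ballots, Orange above Pink on 20.

Orange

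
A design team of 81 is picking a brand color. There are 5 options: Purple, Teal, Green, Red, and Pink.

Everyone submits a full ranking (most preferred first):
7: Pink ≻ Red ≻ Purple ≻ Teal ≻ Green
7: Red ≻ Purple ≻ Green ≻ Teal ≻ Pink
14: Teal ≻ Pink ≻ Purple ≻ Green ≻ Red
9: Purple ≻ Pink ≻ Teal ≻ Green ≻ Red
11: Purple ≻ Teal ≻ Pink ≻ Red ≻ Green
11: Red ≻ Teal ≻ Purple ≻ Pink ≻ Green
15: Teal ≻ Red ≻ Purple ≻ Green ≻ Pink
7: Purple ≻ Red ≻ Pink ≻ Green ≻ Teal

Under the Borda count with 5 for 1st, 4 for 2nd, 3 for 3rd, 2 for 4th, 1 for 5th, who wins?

Purple

Purple: 7×3 + 7×4 + 14×3 + 9×5 + 11×5 + 11×3 + 15×3 + 7×5 = 304
Teal: 7×2 + 7×2 + 14×5 + 9×3 + 11×4 + 11×4 + 15×5 + 7×1 = 295
Green: 7×1 + 7×3 + 14×2 + 9×2 + 11×1 + 11×1 + 15×2 + 7×2 = 140
Red: 7×4 + 7×5 + 14×1 + 9×1 + 11×2 + 11×5 + 15×4 + 7×4 = 251
Pink: 7×5 + 7×1 + 14×4 + 9×4 + 11×3 + 11×2 + 15×1 + 7×3 = 225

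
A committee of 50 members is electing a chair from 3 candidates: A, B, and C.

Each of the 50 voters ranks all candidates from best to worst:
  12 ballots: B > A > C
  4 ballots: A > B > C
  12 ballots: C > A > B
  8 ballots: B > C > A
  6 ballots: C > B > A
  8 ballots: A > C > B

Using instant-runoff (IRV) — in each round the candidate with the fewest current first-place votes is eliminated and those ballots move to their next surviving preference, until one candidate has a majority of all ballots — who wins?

Round 1: A 12, B 20, C 18. A eliminated.
Round 2: B 24, C 26. C has a majority (≥26).

C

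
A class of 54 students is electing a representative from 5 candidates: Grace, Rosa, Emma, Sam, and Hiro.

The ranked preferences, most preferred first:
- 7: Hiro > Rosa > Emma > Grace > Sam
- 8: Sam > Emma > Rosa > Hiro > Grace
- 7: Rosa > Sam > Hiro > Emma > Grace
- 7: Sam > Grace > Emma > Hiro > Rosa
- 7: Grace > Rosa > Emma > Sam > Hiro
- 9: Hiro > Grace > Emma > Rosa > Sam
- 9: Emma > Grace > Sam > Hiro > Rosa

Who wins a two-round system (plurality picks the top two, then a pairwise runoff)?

Sam

Round 1 first-place votes: Grace 7, Rosa 7, Emma 9, Sam 15, Hiro 16. Hiro and Sam advance.
Runoff: Hiro is ranked above Sam on 16 ballots, Sam above Hiro on 38.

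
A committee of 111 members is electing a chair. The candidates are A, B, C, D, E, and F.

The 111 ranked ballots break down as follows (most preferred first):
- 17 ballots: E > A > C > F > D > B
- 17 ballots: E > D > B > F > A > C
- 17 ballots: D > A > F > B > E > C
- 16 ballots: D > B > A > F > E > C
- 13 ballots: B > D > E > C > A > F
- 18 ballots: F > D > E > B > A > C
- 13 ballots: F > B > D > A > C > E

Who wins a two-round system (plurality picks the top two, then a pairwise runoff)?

Round 1 first-place votes: A 0, B 13, C 0, D 33, E 34, F 31. E and D advance.
Runoff: E is ranked above D on 34 ballots, D above E on 77.

D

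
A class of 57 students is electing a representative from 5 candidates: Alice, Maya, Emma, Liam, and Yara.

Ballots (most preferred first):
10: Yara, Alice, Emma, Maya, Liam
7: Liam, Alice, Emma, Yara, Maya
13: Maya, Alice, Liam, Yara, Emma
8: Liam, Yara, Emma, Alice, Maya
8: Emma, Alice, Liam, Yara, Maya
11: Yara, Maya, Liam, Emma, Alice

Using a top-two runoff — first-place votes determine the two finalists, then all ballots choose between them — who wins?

Round 1 first-place votes: Alice 0, Maya 13, Emma 8, Liam 15, Yara 21. Yara and Liam advance.
Runoff: Yara is ranked above Liam on 21 ballots, Liam above Yara on 36.

Liam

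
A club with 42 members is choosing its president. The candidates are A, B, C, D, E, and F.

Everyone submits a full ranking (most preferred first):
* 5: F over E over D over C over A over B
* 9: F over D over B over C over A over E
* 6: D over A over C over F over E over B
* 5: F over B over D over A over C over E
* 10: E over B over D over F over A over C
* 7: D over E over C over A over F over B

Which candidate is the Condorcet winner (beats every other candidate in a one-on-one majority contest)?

D vs A: 42–0
D vs B: 27–15
D vs C: 42–0
D vs E: 27–15
D vs F: 23–19
D beats every other candidate.

D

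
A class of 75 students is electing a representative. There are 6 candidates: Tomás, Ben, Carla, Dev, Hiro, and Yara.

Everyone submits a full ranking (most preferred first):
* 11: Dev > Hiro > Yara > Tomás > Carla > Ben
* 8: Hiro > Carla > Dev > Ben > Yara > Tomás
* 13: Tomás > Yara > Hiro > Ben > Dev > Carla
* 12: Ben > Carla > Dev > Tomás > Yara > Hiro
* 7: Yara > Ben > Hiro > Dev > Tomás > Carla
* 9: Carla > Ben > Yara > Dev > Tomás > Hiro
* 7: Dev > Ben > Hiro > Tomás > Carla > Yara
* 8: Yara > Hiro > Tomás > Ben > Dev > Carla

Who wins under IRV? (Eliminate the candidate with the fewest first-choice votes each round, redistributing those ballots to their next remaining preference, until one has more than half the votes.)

Round 1: Tomás 13, Ben 12, Carla 9, Dev 18, Hiro 8, Yara 15. Hiro eliminated.
Round 2: Tomás 13, Ben 12, Carla 17, Dev 18, Yara 15. Ben eliminated.
Round 3: Tomás 13, Carla 29, Dev 18, Yara 15. Tomás eliminated.
Round 4: Carla 29, Dev 18, Yara 28. Dev eliminated.
Round 5: Carla 36, Yara 39. Yara has a majority (≥38).

Yara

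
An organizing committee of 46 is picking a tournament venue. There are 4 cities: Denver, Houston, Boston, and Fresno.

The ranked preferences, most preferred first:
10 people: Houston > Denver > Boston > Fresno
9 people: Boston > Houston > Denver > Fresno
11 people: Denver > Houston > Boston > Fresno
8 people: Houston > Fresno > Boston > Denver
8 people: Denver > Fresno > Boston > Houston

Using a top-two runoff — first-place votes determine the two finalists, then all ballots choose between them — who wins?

Round 1 first-place votes: Denver 19, Houston 18, Boston 9, Fresno 0. Denver and Houston advance.
Runoff: Denver is ranked above Houston on 19 ballots, Houston above Denver on 27.

Houston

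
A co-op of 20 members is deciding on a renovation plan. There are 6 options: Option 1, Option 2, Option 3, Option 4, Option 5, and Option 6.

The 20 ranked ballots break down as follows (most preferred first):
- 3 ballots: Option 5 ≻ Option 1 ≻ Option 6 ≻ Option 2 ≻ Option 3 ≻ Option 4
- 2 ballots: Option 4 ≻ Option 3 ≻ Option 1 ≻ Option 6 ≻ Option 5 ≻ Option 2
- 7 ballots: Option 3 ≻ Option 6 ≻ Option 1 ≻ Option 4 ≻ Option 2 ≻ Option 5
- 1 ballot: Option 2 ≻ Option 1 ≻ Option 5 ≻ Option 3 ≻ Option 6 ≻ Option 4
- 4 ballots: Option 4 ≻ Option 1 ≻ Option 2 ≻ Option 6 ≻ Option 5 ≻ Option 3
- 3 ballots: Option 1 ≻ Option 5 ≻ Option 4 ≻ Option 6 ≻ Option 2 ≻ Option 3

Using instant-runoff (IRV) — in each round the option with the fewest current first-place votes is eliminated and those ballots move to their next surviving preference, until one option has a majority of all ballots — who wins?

Option 1

Round 1: Option 1 3, Option 2 1, Option 3 7, Option 4 6, Option 5 3, Option 6 0. Option 6 eliminated.
Round 2: Option 1 3, Option 2 1, Option 3 7, Option 4 6, Option 5 3. Option 2 eliminated.
Round 3: Option 1 4, Option 3 7, Option 4 6, Option 5 3. Option 5 eliminated.
Round 4: Option 1 7, Option 3 7, Option 4 6. Option 4 eliminated.
Round 5: Option 1 11, Option 3 9. Option 1 has a majority (≥11).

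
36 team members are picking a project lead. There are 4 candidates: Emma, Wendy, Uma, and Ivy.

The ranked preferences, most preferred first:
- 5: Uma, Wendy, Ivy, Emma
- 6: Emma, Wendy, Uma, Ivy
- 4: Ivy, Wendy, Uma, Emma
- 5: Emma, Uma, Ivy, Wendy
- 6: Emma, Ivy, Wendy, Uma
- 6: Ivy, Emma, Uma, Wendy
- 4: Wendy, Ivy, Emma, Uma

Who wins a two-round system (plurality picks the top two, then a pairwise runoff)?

Ivy

Round 1 first-place votes: Emma 17, Wendy 4, Uma 5, Ivy 10. Emma and Ivy advance.
Runoff: Emma is ranked above Ivy on 17 ballots, Ivy above Emma on 19.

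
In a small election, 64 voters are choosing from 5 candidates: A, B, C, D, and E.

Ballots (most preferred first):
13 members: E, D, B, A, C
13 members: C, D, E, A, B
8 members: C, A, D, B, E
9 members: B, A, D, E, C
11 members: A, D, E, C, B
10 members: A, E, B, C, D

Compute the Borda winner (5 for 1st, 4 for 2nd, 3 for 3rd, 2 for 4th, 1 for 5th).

A

A: 13×2 + 13×2 + 8×4 + 9×4 + 11×5 + 10×5 = 225
B: 13×3 + 13×1 + 8×2 + 9×5 + 11×1 + 10×3 = 154
C: 13×1 + 13×5 + 8×5 + 9×1 + 11×2 + 10×2 = 169
D: 13×4 + 13×4 + 8×3 + 9×3 + 11×4 + 10×1 = 209
E: 13×5 + 13×3 + 8×1 + 9×2 + 11×3 + 10×4 = 203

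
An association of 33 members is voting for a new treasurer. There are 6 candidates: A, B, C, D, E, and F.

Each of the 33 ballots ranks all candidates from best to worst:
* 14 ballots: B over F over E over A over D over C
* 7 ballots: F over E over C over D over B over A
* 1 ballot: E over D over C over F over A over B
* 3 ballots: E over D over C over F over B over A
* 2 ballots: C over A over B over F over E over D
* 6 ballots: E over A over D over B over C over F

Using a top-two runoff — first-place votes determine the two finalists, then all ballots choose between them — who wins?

Round 1 first-place votes: A 0, B 14, C 2, D 0, E 10, F 7. B and E advance.
Runoff: B is ranked above E on 16 ballots, E above B on 17.

E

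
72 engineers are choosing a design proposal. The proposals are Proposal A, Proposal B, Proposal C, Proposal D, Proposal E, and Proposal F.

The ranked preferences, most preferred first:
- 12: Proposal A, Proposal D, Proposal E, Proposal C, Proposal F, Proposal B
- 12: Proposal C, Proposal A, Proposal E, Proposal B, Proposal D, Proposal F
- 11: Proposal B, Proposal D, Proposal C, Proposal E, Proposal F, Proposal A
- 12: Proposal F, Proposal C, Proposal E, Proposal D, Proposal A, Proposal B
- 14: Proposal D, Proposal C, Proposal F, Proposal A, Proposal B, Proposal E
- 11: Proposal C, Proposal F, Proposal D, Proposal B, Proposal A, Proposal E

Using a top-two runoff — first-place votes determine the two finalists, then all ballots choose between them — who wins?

Round 1 first-place votes: Proposal A 12, Proposal B 11, Proposal C 23, Proposal D 14, Proposal E 0, Proposal F 12. Proposal C and Proposal D advance.
Runoff: Proposal C is ranked above Proposal D on 35 ballots, Proposal D above Proposal C on 37.

Proposal D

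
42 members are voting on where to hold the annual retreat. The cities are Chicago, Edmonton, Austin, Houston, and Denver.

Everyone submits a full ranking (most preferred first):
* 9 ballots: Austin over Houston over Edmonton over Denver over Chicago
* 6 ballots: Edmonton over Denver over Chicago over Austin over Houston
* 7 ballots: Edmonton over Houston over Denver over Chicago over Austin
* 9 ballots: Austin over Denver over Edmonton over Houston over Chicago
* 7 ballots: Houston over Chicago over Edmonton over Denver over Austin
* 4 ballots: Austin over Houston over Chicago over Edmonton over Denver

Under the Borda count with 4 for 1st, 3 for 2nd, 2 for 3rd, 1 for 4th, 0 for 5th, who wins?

Chicago: 9×0 + 6×2 + 7×1 + 9×0 + 7×3 + 4×2 = 48
Edmonton: 9×2 + 6×4 + 7×4 + 9×2 + 7×2 + 4×1 = 106
Austin: 9×4 + 6×1 + 7×0 + 9×4 + 7×0 + 4×4 = 94
Houston: 9×3 + 6×0 + 7×3 + 9×1 + 7×4 + 4×3 = 97
Denver: 9×1 + 6×3 + 7×2 + 9×3 + 7×1 + 4×0 = 75

Edmonton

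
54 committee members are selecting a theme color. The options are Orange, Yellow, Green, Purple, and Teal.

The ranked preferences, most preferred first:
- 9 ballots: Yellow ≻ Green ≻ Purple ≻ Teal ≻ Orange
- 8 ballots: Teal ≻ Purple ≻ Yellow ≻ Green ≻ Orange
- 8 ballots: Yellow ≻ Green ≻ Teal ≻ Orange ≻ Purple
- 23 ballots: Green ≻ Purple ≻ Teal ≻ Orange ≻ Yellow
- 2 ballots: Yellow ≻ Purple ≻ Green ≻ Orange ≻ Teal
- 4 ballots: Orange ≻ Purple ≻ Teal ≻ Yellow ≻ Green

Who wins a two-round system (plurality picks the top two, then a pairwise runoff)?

Yellow

Round 1 first-place votes: Orange 4, Yellow 19, Green 23, Purple 0, Teal 8. Green and Yellow advance.
Runoff: Green is ranked above Yellow on 23 ballots, Yellow above Green on 31.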